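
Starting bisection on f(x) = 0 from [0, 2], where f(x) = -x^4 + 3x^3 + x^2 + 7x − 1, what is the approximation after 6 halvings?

f(1) = 9 > 0, so the root lies in [0, 1]
f(0.5) = 3.0625 > 0, so the root lies in [0, 0.5]
f(0.25) = 0.855469 > 0, so the root lies in [0, 0.25]
f(0.125) = -0.1038 < 0, so the root lies in [0.125, 0.25]
f(0.1875) = 0.3662 > 0, so the root lies in [0.125, 0.1875]
f(0.15625) = 0.129 > 0, so the root lies in [0.125, 0.15625]

0.15625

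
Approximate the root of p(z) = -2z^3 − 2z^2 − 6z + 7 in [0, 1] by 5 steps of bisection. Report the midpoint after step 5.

0.78125

m = 0.5, p(m) = 3.25 (+); new bracket [0.5, 1]
m = 0.75, p(m) = 0.53125 (+); new bracket [0.75, 1]
m = 0.875, p(m) = -1.121094 (−); new bracket [0.75, 0.875]
m = 0.8125, p(m) = -0.2681 (−); new bracket [0.75, 0.8125]
m = 0.78125, p(m) = 0.1381 (+); new bracket [0.78125, 0.8125]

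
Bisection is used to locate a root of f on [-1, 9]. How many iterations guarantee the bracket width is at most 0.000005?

Width after n steps is 10/2^n. Need 2^n ≥ 10/0.000005 = 2000000.
2^20 = 1048576 < 2000000 ≤ 2^21 = 2097152, so n = 21.

21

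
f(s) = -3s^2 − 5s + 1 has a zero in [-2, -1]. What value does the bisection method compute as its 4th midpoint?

-1.8125

f(-1.5) = 1.75 > 0, so the root lies in [-2, -1.5]
f(-1.75) = 0.5625 > 0, so the root lies in [-2, -1.75]
f(-1.875) = -0.171875 < 0, so the root lies in [-1.875, -1.75]
f(-1.8125) = 0.207 > 0, so the root lies in [-1.875, -1.8125]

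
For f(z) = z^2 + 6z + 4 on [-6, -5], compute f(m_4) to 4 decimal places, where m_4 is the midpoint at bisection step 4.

-0.2148

f(-5.5) = 1.25 > 0, so the root lies in [-5.5, -5]
f(-5.25) = 0.0625 > 0, so the root lies in [-5.25, -5]
f(-5.125) = -0.484375 < 0, so the root lies in [-5.25, -5.125]
f(-5.1875) = -0.2148 < 0, so the root lies in [-5.25, -5.1875]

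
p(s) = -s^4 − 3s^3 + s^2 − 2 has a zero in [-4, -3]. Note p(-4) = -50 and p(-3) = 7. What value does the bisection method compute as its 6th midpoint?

p(-3.5) = -11.1875 < 0, so the root lies in [-3.5, -3]
p(-3.25) = -0.019531 < 0, so the root lies in [-3.25, -3]
p(-3.125) = 3.950928 > 0, so the root lies in [-3.25, -3.125]
p(-3.1875) = 2.0879 > 0, so the root lies in [-3.25, -3.1875]
p(-3.21875) = 1.0656 > 0, so the root lies in [-3.25, -3.21875]
p(-3.234375) = 0.531 > 0, so the root lies in [-3.25, -3.234375]

-3.234375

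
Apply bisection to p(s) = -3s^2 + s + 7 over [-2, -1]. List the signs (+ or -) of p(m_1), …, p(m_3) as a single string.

midpoint -1.5: p = -1.25 < 0 → [-1.5, -1]
midpoint -1.25: p = 1.0625 > 0 → [-1.5, -1.25]
midpoint -1.375: p = -0.046875 < 0 → [-1.375, -1.25]

-+-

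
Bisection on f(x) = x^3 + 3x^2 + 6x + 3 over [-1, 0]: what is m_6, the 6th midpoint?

midpoint -0.5: f = 0.625 > 0 → [-1, -0.5]
midpoint -0.75: f = -0.234375 < 0 → [-0.75, -0.5]
midpoint -0.625: f = 0.177734 > 0 → [-0.75, -0.625]
midpoint -0.6875: f = -0.032 < 0 → [-0.6875, -0.625]
midpoint -0.65625: f = 0.0719 > 0 → [-0.6875, -0.65625]
midpoint -0.671875: f = 0.0197 > 0 → [-0.6875, -0.671875]

-0.671875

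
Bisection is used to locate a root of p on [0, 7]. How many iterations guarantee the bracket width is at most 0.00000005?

Width after n steps is 7/2^n. Need 2^n ≥ 7/0.00000005 = 140000000.
2^27 = 134217728 < 140000000 ≤ 2^28 = 268435456, so n = 28.

28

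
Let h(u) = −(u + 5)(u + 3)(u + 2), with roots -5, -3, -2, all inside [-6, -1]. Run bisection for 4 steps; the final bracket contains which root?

u = -3.5 gives h = -1.125, negative; keep [-6, -3.5]
u = -4.75 gives h = -1.203125, negative; keep [-6, -4.75]
u = -5.375 gives h = 3.005859, positive; keep [-5.375, -4.75]
u = -5.0625 gives h = 0.3948, positive; keep [-5.0625, -4.75]

-5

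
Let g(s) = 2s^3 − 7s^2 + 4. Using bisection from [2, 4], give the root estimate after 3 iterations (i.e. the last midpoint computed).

g(3) = -5 < 0, so the root lies in [3, 4]
g(3.5) = 4 > 0, so the root lies in [3, 3.5]
g(3.25) = -1.28125 < 0, so the root lies in [3.25, 3.5]

3.25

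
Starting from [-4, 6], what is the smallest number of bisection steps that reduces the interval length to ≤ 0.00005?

18

Width after n steps is 10/2^n. Need 2^n ≥ 10/0.00005 = 200000.
2^17 = 131072 < 200000 ≤ 2^18 = 262144, so n = 18.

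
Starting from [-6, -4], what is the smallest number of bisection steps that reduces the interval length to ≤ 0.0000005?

Width after n steps is 2/2^n. Need 2^n ≥ 2/0.0000005 = 4000000.
2^21 = 2097152 < 4000000 ≤ 2^22 = 4194304, so n = 22.

22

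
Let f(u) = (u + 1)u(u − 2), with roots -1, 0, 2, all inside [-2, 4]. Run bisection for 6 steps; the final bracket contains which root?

m = 1, f(m) = -2 (−); new bracket [1, 4]
m = 2.5, f(m) = 4.375 (+); new bracket [1, 2.5]
m = 1.75, f(m) = -1.203125 (−); new bracket [1.75, 2.5]
m = 2.125, f(m) = 0.8301 (+); new bracket [1.75, 2.125]
m = 1.9375, f(m) = -0.3557 (−); new bracket [1.9375, 2.125]
m = 2.03125, f(m) = 0.1924 (+); new bracket [1.9375, 2.03125]

2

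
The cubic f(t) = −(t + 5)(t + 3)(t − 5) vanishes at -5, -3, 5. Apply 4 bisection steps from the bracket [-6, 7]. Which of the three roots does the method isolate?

f(0.5) = 86.625 > 0, so the root lies in [0.5, 7]
f(3.75) = 73.828125 > 0, so the root lies in [3.75, 7]
f(5.375) = -32.583984 < 0, so the root lies in [3.75, 5.375]
f(4.5625) = 31.6384 > 0, so the root lies in [4.5625, 5.375]

5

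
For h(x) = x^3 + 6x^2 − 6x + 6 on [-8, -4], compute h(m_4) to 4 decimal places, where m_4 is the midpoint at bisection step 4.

12.3281

x = -6 gives h = 42, positive; keep [-8, -6]
x = -7 gives h = -1, negative; keep [-7, -6]
x = -6.5 gives h = 23.875, positive; keep [-7, -6.5]
x = -6.75 gives h = 12.3281, positive; keep [-7, -6.75]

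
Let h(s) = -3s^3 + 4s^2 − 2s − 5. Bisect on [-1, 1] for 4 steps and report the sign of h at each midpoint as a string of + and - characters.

--+-

midpoint 0: h = -5 < 0 → [-1, 0]
midpoint -0.5: h = -2.625 < 0 → [-1, -0.5]
midpoint -0.75: h = 0.015625 > 0 → [-0.75, -0.5]
midpoint -0.625: h = -1.4551 < 0 → [-0.75, -0.625]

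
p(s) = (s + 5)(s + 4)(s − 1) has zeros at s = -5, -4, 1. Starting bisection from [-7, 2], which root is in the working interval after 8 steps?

1

p(-2.5) = -13.125 < 0, so the root lies in [-2.5, 2]
p(-0.25) = -22.265625 < 0, so the root lies in [-0.25, 2]
p(0.875) = -3.580078 < 0, so the root lies in [0.875, 2]
p(1.4375) = 15.3142 > 0, so the root lies in [0.875, 1.4375]
p(1.15625) = 4.9599 > 0, so the root lies in [0.875, 1.15625]
p(1.015625) = 0.4714 > 0, so the root lies in [0.875, 1.015625]
p(0.9453125) = -1.6079 < 0, so the root lies in [0.9453125, 1.015625]
p(0.98046875) = -0.5817 < 0, so the root lies in [0.98046875, 1.015625]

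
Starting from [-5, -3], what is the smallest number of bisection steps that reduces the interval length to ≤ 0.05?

6

Width after n steps is 2/2^n. Need 2^n ≥ 2/0.05 = 40.
2^5 = 32 < 40 ≤ 2^6 = 64, so n = 6.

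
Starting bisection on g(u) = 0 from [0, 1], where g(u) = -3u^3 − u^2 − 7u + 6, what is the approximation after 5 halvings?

m = 0.5, g(m) = 1.875 (+); new bracket [0.5, 1]
m = 0.75, g(m) = -1.078125 (−); new bracket [0.5, 0.75]
m = 0.625, g(m) = 0.501953 (+); new bracket [0.625, 0.75]
m = 0.6875, g(m) = -0.26 (−); new bracket [0.625, 0.6875]
m = 0.65625, g(m) = 0.1277 (+); new bracket [0.65625, 0.6875]

0.65625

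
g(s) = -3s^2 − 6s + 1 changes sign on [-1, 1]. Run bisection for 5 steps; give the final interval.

[0.125, 0.1875]

m = 0, g(m) = 1 (+); new bracket [0, 1]
m = 0.5, g(m) = -2.75 (−); new bracket [0, 0.5]
m = 0.25, g(m) = -0.6875 (−); new bracket [0, 0.25]
m = 0.125, g(m) = 0.2031 (+); new bracket [0.125, 0.25]
m = 0.1875, g(m) = -0.2305 (−); new bracket [0.125, 0.1875]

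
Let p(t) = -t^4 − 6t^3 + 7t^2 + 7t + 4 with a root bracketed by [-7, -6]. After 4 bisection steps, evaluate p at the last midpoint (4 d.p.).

m = -6.5, p(m) = 116.9375 (+); new bracket [-7, -6.5]
m = -6.75, p(m) = 45.027344 (+); new bracket [-7, -6.75]
m = -6.875, p(m) = 2.4021 (+); new bracket [-7, -6.875]
m = -6.9375, p(m) = -20.6861 (−); new bracket [-6.9375, -6.875]

-20.6861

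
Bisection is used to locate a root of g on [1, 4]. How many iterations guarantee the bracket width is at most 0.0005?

Width after n steps is 3/2^n. Need 2^n ≥ 3/0.0005 = 6000.
2^12 = 4096 < 6000 ≤ 2^13 = 8192, so n = 13.

13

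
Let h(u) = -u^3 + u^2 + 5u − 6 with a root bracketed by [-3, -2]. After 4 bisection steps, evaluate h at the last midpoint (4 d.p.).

u = -2.5 gives h = 3.375, positive; keep [-2.5, -2]
u = -2.25 gives h = -0.796875, negative; keep [-2.5, -2.25]
u = -2.375 gives h = 1.162109, positive; keep [-2.375, -2.25]
u = -2.3125 gives h = 0.1516, positive; keep [-2.3125, -2.25]

0.1516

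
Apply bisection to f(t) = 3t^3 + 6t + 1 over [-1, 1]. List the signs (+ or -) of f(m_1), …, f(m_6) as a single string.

m = 0, f(m) = 1 (+); new bracket [-1, 0]
m = -0.5, f(m) = -2.375 (−); new bracket [-0.5, 0]
m = -0.25, f(m) = -0.546875 (−); new bracket [-0.25, 0]
m = -0.125, f(m) = 0.2441 (+); new bracket [-0.25, -0.125]
m = -0.1875, f(m) = -0.1448 (−); new bracket [-0.1875, -0.125]
m = -0.15625, f(m) = 0.0511 (+); new bracket [-0.1875, -0.15625]

+--+-+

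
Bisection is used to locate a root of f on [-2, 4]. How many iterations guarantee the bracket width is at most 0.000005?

21

Width after n steps is 6/2^n. Need 2^n ≥ 6/0.000005 = 1200000.
2^20 = 1048576 < 1200000 ≤ 2^21 = 2097152, so n = 21.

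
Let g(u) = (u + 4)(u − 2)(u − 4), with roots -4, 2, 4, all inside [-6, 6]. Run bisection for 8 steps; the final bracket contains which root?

midpoint 0: g = 32 > 0 → [-6, 0]
midpoint -3: g = 35 > 0 → [-6, -3]
midpoint -4.5: g = -27.625 < 0 → [-4.5, -3]
midpoint -3.75: g = 11.1406 > 0 → [-4.5, -3.75]
midpoint -4.125: g = -6.2207 < 0 → [-4.125, -3.75]
midpoint -3.9375: g = 2.9456 > 0 → [-4.125, -3.9375]
midpoint -4.03125: g = -1.5137 < 0 → [-4.03125, -3.9375]
midpoint -3.984375: g = 0.7466 > 0 → [-4.03125, -3.984375]

-4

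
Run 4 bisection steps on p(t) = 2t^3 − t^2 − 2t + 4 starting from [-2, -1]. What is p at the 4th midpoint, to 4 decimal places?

t = -1.5 gives p = -2, negative; keep [-1.5, -1]
t = -1.25 gives p = 1.03125, positive; keep [-1.5, -1.25]
t = -1.375 gives p = -0.339844, negative; keep [-1.375, -1.25]
t = -1.3125 gives p = 0.3804, positive; keep [-1.375, -1.3125]

0.3804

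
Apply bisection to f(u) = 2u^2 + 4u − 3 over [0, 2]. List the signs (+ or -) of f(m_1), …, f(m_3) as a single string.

u = 1 gives f = 3, positive; keep [0, 1]
u = 0.5 gives f = -0.5, negative; keep [0.5, 1]
u = 0.75 gives f = 1.125, positive; keep [0.5, 0.75]

+-+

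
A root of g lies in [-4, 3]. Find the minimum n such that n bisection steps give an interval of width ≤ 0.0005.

14

Width after n steps is 7/2^n. Need 2^n ≥ 7/0.0005 = 14000.
2^13 = 8192 < 14000 ≤ 2^14 = 16384, so n = 14.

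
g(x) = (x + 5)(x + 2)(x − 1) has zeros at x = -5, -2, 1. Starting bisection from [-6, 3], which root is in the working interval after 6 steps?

1

g(-1.5) = -4.375 < 0, so the root lies in [-1.5, 3]
g(0.75) = -3.953125 < 0, so the root lies in [0.75, 3]
g(1.875) = 23.310547 > 0, so the root lies in [0.75, 1.875]
g(1.3125) = 6.5344 > 0, so the root lies in [0.75, 1.3125]
g(1.03125) = 0.5713 > 0, so the root lies in [0.75, 1.03125]
g(0.890625) = -1.8624 < 0, so the root lies in [0.890625, 1.03125]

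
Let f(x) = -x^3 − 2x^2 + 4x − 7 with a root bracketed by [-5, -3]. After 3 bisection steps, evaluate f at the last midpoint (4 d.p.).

2.6094

midpoint -4: f = 9 > 0 → [-4, -3]
midpoint -3.5: f = -2.625 < 0 → [-4, -3.5]
midpoint -3.75: f = 2.609375 > 0 → [-3.75, -3.5]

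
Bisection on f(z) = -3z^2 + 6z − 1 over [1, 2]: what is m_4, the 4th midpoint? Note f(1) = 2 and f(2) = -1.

f(1.5) = 1.25 > 0, so the root lies in [1.5, 2]
f(1.75) = 0.3125 > 0, so the root lies in [1.75, 2]
f(1.875) = -0.296875 < 0, so the root lies in [1.75, 1.875]
f(1.8125) = 0.0195 > 0, so the root lies in [1.8125, 1.875]

1.8125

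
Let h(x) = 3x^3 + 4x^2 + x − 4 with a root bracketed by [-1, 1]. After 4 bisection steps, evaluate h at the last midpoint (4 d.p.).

m = 0, h(m) = -4 (−); new bracket [0, 1]
m = 0.5, h(m) = -2.125 (−); new bracket [0.5, 1]
m = 0.75, h(m) = 0.265625 (+); new bracket [0.5, 0.75]
m = 0.625, h(m) = -1.0801 (−); new bracket [0.625, 0.75]

-1.0801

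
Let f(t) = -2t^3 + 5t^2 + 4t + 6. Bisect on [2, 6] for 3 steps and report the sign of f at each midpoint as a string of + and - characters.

-+-

f(4) = -26 < 0, so the root lies in [2, 4]
f(3) = 9 > 0, so the root lies in [3, 4]
f(3.5) = -4.5 < 0, so the root lies in [3, 3.5]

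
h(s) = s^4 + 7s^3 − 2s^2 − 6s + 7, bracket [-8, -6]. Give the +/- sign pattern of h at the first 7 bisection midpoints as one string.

-++-++-

m = -7, h(m) = -49 (−); new bracket [-8, -7]
m = -7.5, h(m) = 150.4375 (+); new bracket [-7.5, -7]
m = -7.25, h(m) = 40.644531 (+); new bracket [-7.25, -7]
m = -7.125, h(m) = -6.5681 (−); new bracket [-7.25, -7.125]
m = -7.1875, h(m) = 16.4248 (+); new bracket [-7.1875, -7.125]
m = -7.15625, h(m) = 4.777 (+); new bracket [-7.15625, -7.125]
m = -7.140625, h(m) = -0.9332 (−); new bracket [-7.15625, -7.140625]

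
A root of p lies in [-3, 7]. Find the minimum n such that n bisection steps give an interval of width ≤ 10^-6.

24

Width after n steps is 10/2^n. Need 2^n ≥ 10/10^-6 = 10000000.
2^23 = 8388608 < 10000000 ≤ 2^24 = 16777216, so n = 24.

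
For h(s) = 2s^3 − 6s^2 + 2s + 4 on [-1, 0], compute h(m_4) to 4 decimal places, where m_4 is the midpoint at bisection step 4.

0.6206

midpoint -0.5: h = 1.25 > 0 → [-1, -0.5]
midpoint -0.75: h = -1.71875 < 0 → [-0.75, -0.5]
midpoint -0.625: h = -0.082031 < 0 → [-0.625, -0.5]
midpoint -0.5625: h = 0.6206 > 0 → [-0.625, -0.5625]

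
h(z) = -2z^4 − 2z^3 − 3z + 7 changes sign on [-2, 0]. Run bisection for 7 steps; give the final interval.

m = -1, h(m) = 10 (+); new bracket [-2, -1]
m = -1.5, h(m) = 8.125 (+); new bracket [-2, -1.5]
m = -1.75, h(m) = 4.210938 (+); new bracket [-2, -1.75]
m = -1.875, h(m) = 1.0894 (+); new bracket [-2, -1.875]
m = -1.9375, h(m) = -0.8247 (−); new bracket [-1.9375, -1.875]
m = -1.90625, h(m) = 0.1637 (+); new bracket [-1.9375, -1.90625]
m = -1.921875, h(m) = -0.3225 (−); new bracket [-1.921875, -1.90625]

[-1.921875, -1.90625]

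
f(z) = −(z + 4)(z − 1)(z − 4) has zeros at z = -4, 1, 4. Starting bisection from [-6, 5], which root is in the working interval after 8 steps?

m = -0.5, f(m) = -23.625 (−); new bracket [-6, -0.5]
m = -3.25, f(m) = -23.109375 (−); new bracket [-6, -3.25]
m = -4.625, f(m) = 30.322266 (+); new bracket [-4.625, -3.25]
m = -3.9375, f(m) = -2.4495 (−); new bracket [-4.625, -3.9375]
m = -4.28125, f(m) = 12.3006 (+); new bracket [-4.28125, -3.9375]
m = -4.109375, f(m) = 4.5318 (+); new bracket [-4.109375, -3.9375]
m = -4.0234375, f(m) = 0.9447 (+); new bracket [-4.0234375, -3.9375]
m = -3.98046875, f(m) = -0.7763 (−); new bracket [-4.0234375, -3.98046875]

-4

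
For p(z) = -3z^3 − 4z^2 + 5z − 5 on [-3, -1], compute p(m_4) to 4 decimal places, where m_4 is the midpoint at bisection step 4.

midpoint -2: p = -7 < 0 → [-3, -2]
midpoint -2.5: p = 4.375 > 0 → [-2.5, -2]
midpoint -2.25: p = -2.328125 < 0 → [-2.5, -2.25]
midpoint -2.375: p = 0.752 > 0 → [-2.375, -2.25]

0.7520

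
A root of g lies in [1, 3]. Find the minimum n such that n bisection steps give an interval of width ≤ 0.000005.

Width after n steps is 2/2^n. Need 2^n ≥ 2/0.000005 = 400000.
2^18 = 262144 < 400000 ≤ 2^19 = 524288, so n = 19.

19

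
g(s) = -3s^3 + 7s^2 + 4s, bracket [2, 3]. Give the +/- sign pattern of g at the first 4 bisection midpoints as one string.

++--

g(2.5) = 6.875 > 0, so the root lies in [2.5, 3]
g(2.75) = 1.546875 > 0, so the root lies in [2.75, 3]
g(2.875) = -1.931641 < 0, so the root lies in [2.75, 2.875]
g(2.8125) = -0.1208 < 0, so the root lies in [2.75, 2.8125]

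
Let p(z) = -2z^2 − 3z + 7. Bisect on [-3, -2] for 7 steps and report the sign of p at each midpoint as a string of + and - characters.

++----+

m = -2.5, p(m) = 2 (+); new bracket [-3, -2.5]
m = -2.75, p(m) = 0.125 (+); new bracket [-3, -2.75]
m = -2.875, p(m) = -0.90625 (−); new bracket [-2.875, -2.75]
m = -2.8125, p(m) = -0.3828 (−); new bracket [-2.8125, -2.75]
m = -2.78125, p(m) = -0.127 (−); new bracket [-2.78125, -2.75]
m = -2.765625, p(m) = -0.0005 (−); new bracket [-2.765625, -2.75]
m = -2.7578125, p(m) = 0.0624 (+); new bracket [-2.765625, -2.7578125]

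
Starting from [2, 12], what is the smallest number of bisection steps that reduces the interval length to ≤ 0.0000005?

Width after n steps is 10/2^n. Need 2^n ≥ 10/0.0000005 = 20000000.
2^24 = 16777216 < 20000000 ≤ 2^25 = 33554432, so n = 25.

25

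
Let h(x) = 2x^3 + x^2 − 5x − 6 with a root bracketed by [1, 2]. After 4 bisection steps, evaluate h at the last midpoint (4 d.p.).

0.1313

midpoint 1.5: h = -4.5 < 0 → [1.5, 2]
midpoint 1.75: h = -0.96875 < 0 → [1.75, 2]
midpoint 1.875: h = 1.324219 > 0 → [1.75, 1.875]
midpoint 1.8125: h = 0.1313 > 0 → [1.75, 1.8125]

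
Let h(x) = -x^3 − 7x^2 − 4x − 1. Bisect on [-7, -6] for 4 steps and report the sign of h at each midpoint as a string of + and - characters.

m = -6.5, h(m) = 3.875 (+); new bracket [-6.5, -6]
m = -6.25, h(m) = -5.296875 (−); new bracket [-6.5, -6.25]
m = -6.375, h(m) = -0.900391 (−); new bracket [-6.5, -6.375]
m = -6.4375, h(m) = 1.4392 (+); new bracket [-6.4375, -6.375]

+--+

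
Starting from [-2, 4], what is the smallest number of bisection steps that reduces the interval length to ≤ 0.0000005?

Width after n steps is 6/2^n. Need 2^n ≥ 6/0.0000005 = 12000000.
2^23 = 8388608 < 12000000 ≤ 2^24 = 16777216, so n = 24.

24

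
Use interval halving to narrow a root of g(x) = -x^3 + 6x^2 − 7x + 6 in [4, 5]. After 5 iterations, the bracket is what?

[4.78125, 4.8125]

m = 4.5, g(m) = 4.875 (+); new bracket [4.5, 5]
m = 4.75, g(m) = 0.953125 (+); new bracket [4.75, 5]
m = 4.875, g(m) = -1.388672 (−); new bracket [4.75, 4.875]
m = 4.8125, g(m) = -0.1848 (−); new bracket [4.75, 4.8125]
m = 4.78125, g(m) = 0.3923 (+); new bracket [4.78125, 4.8125]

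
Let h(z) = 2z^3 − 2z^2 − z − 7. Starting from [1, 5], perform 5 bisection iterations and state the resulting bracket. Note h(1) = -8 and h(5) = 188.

midpoint 3: h = 26 > 0 → [1, 3]
midpoint 2: h = -1 < 0 → [2, 3]
midpoint 2.5: h = 9.25 > 0 → [2, 2.5]
midpoint 2.25: h = 3.4062 > 0 → [2, 2.25]
midpoint 2.125: h = 1.0352 > 0 → [2, 2.125]

[2, 2.125]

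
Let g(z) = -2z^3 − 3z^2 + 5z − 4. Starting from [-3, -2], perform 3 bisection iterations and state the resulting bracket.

g(-2.5) = -4 < 0, so the root lies in [-3, -2.5]
g(-2.75) = 1.15625 > 0, so the root lies in [-2.75, -2.5]
g(-2.625) = -1.621094 < 0, so the root lies in [-2.75, -2.625]

[-2.75, -2.625]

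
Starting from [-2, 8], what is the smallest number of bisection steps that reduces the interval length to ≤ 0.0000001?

27

Width after n steps is 10/2^n. Need 2^n ≥ 10/0.0000001 = 100000000.
2^26 = 67108864 < 100000000 ≤ 2^27 = 134217728, so n = 27.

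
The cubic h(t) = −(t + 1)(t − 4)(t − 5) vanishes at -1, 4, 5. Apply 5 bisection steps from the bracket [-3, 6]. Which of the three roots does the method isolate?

midpoint 1.5: h = -21.875 < 0 → [-3, 1.5]
midpoint -0.75: h = -6.828125 < 0 → [-3, -0.75]
midpoint -1.875: h = 35.341797 > 0 → [-1.875, -0.75]
midpoint -1.3125: h = 10.4797 > 0 → [-1.3125, -0.75]
midpoint -1.03125: h = 0.9483 > 0 → [-1.03125, -0.75]

-1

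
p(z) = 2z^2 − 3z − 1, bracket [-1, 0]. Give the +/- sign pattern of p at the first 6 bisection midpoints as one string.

midpoint -0.5: p = 1 > 0 → [-0.5, 0]
midpoint -0.25: p = -0.125 < 0 → [-0.5, -0.25]
midpoint -0.375: p = 0.40625 > 0 → [-0.375, -0.25]
midpoint -0.3125: p = 0.1328 > 0 → [-0.3125, -0.25]
midpoint -0.28125: p = 0.002 > 0 → [-0.28125, -0.25]
midpoint -0.265625: p = -0.062 < 0 → [-0.28125, -0.265625]

+-+++-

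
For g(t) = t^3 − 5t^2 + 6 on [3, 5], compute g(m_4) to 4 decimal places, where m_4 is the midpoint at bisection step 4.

g(4) = -10 < 0, so the root lies in [4, 5]
g(4.5) = -4.125 < 0, so the root lies in [4.5, 5]
g(4.75) = 0.359375 > 0, so the root lies in [4.5, 4.75]
g(4.625) = -2.0215 < 0, so the root lies in [4.625, 4.75]

-2.0215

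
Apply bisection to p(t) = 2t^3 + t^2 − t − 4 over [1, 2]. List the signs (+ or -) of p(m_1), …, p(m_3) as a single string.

++-

p(1.5) = 3.5 > 0, so the root lies in [1, 1.5]
p(1.25) = 0.21875 > 0, so the root lies in [1, 1.25]
p(1.125) = -1.011719 < 0, so the root lies in [1.125, 1.25]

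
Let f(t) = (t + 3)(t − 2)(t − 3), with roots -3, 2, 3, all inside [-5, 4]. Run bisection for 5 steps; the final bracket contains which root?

f(-0.5) = 21.875 > 0, so the root lies in [-5, -0.5]
f(-2.75) = 6.828125 > 0, so the root lies in [-5, -2.75]
f(-3.875) = -35.341797 < 0, so the root lies in [-3.875, -2.75]
f(-3.3125) = -10.4797 < 0, so the root lies in [-3.3125, -2.75]
f(-3.03125) = -0.9483 < 0, so the root lies in [-3.03125, -2.75]

-3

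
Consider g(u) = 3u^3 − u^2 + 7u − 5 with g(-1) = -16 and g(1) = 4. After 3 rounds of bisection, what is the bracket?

[0.5, 0.75]

g(0) = -5 < 0, so the root lies in [0, 1]
g(0.5) = -1.375 < 0, so the root lies in [0.5, 1]
g(0.75) = 0.953125 > 0, so the root lies in [0.5, 0.75]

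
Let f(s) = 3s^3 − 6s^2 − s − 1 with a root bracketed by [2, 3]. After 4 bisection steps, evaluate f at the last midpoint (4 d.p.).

midpoint 2.5: f = 5.875 > 0 → [2, 2.5]
midpoint 2.25: f = 0.546875 > 0 → [2, 2.25]
midpoint 2.125: f = -1.431641 < 0 → [2.125, 2.25]
midpoint 2.1875: f = -0.4958 < 0 → [2.1875, 2.25]

-0.4958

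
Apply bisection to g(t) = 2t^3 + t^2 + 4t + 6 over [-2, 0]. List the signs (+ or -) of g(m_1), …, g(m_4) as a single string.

+---

g(-1) = 1 > 0, so the root lies in [-2, -1]
g(-1.5) = -4.5 < 0, so the root lies in [-1.5, -1]
g(-1.25) = -1.34375 < 0, so the root lies in [-1.25, -1]
g(-1.125) = -0.082 < 0, so the root lies in [-1.125, -1]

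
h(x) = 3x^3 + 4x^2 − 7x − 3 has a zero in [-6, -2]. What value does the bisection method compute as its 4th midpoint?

midpoint -4: h = -103 < 0 → [-4, -2]
midpoint -3: h = -27 < 0 → [-3, -2]
midpoint -2.5: h = -7.375 < 0 → [-2.5, -2]
midpoint -2.25: h = -1.1719 < 0 → [-2.25, -2]

-2.25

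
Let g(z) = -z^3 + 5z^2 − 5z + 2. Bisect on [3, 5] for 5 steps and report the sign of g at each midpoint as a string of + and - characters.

g(4) = -2 < 0, so the root lies in [3, 4]
g(3.5) = 2.875 > 0, so the root lies in [3.5, 4]
g(3.75) = 0.828125 > 0, so the root lies in [3.75, 4]
g(3.875) = -0.4824 < 0, so the root lies in [3.75, 3.875]
g(3.8125) = 0.198 > 0, so the root lies in [3.8125, 3.875]

-++-+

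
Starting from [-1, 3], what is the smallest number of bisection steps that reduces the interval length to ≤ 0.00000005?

27

Width after n steps is 4/2^n. Need 2^n ≥ 4/0.00000005 = 80000000.
2^26 = 67108864 < 80000000 ≤ 2^27 = 134217728, so n = 27.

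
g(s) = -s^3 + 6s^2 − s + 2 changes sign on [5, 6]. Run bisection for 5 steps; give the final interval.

midpoint 5.5: g = 11.625 > 0 → [5.5, 6]
midpoint 5.75: g = 4.515625 > 0 → [5.75, 6]
midpoint 5.875: g = 0.439453 > 0 → [5.875, 6]
midpoint 5.9375: g = -1.7341 < 0 → [5.875, 5.9375]
midpoint 5.90625: g = -0.6359 < 0 → [5.875, 5.90625]

[5.875, 5.90625]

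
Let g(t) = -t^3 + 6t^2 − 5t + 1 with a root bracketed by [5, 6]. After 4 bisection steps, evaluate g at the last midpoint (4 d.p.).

-0.2854

t = 5.5 gives g = -11.375, negative; keep [5, 5.5]
t = 5.25 gives g = -4.578125, negative; keep [5, 5.25]
t = 5.125 gives g = -1.642578, negative; keep [5, 5.125]
t = 5.0625 gives g = -0.2854, negative; keep [5, 5.0625]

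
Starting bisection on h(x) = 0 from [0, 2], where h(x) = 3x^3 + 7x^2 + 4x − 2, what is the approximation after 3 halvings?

0.25

midpoint 1: h = 12 > 0 → [0, 1]
midpoint 0.5: h = 2.125 > 0 → [0, 0.5]
midpoint 0.25: h = -0.515625 < 0 → [0.25, 0.5]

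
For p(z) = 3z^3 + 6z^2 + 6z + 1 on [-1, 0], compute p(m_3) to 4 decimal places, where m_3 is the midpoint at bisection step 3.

m = -0.5, p(m) = -0.875 (−); new bracket [-0.5, 0]
m = -0.25, p(m) = -0.171875 (−); new bracket [-0.25, 0]
m = -0.125, p(m) = 0.337891 (+); new bracket [-0.25, -0.125]

0.3379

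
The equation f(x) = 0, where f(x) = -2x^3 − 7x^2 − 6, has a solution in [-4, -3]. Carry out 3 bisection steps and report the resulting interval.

f(-3.5) = -6 < 0, so the root lies in [-4, -3.5]
f(-3.75) = 1.03125 > 0, so the root lies in [-3.75, -3.5]
f(-3.625) = -2.714844 < 0, so the root lies in [-3.75, -3.625]

[-3.75, -3.625]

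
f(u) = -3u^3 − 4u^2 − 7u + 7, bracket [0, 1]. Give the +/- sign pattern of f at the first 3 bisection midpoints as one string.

+-+

m = 0.5, f(m) = 2.125 (+); new bracket [0.5, 1]
m = 0.75, f(m) = -1.765625 (−); new bracket [0.5, 0.75]
m = 0.625, f(m) = 0.330078 (+); new bracket [0.625, 0.75]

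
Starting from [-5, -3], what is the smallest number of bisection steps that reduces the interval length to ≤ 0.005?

9

Width after n steps is 2/2^n. Need 2^n ≥ 2/0.005 = 400.
2^8 = 256 < 400 ≤ 2^9 = 512, so n = 9.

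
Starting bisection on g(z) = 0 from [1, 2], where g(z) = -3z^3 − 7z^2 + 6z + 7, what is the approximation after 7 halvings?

1.1484375

z = 1.5 gives g = -9.875, negative; keep [1, 1.5]
z = 1.25 gives g = -2.296875, negative; keep [1, 1.25]
z = 1.125 gives g = 0.619141, positive; keep [1.125, 1.25]
z = 1.1875 gives g = -0.7698, negative; keep [1.125, 1.1875]
z = 1.15625 gives g = -0.0583, negative; keep [1.125, 1.15625]
z = 1.140625 gives g = 0.2846, positive; keep [1.140625, 1.15625]
z = 1.1484375 gives g = 0.1142, positive; keep [1.1484375, 1.15625]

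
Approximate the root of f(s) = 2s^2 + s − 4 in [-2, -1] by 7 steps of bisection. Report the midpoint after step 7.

-1.6796875

f(-1.5) = -1 < 0, so the root lies in [-2, -1.5]
f(-1.75) = 0.375 > 0, so the root lies in [-1.75, -1.5]
f(-1.625) = -0.34375 < 0, so the root lies in [-1.75, -1.625]
f(-1.6875) = 0.0078 > 0, so the root lies in [-1.6875, -1.625]
f(-1.65625) = -0.1699 < 0, so the root lies in [-1.6875, -1.65625]
f(-1.671875) = -0.0815 < 0, so the root lies in [-1.6875, -1.671875]
f(-1.6796875) = -0.037 < 0, so the root lies in [-1.6875, -1.6796875]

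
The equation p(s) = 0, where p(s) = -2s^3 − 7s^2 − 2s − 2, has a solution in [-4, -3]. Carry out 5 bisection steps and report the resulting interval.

midpoint -3.5: p = 5 > 0 → [-3.5, -3]
midpoint -3.25: p = -0.78125 < 0 → [-3.5, -3.25]
midpoint -3.375: p = 1.902344 > 0 → [-3.375, -3.25]
midpoint -3.3125: p = 0.5103 > 0 → [-3.3125, -3.25]
midpoint -3.28125: p = -0.1479 < 0 → [-3.3125, -3.28125]

[-3.3125, -3.28125]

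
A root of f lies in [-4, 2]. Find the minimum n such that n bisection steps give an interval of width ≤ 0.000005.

21

Width after n steps is 6/2^n. Need 2^n ≥ 6/0.000005 = 1200000.
2^20 = 1048576 < 1200000 ≤ 2^21 = 2097152, so n = 21.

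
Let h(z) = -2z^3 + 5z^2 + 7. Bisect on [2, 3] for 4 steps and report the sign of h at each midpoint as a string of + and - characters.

midpoint 2.5: h = 7 > 0 → [2.5, 3]
midpoint 2.75: h = 3.21875 > 0 → [2.75, 3]
midpoint 2.875: h = 0.800781 > 0 → [2.875, 3]
midpoint 2.9375: h = -0.5503 < 0 → [2.875, 2.9375]

+++-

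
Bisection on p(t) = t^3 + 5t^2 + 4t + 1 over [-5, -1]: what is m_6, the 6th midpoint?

midpoint -3: p = 7 > 0 → [-5, -3]
midpoint -4: p = 1 > 0 → [-5, -4]
midpoint -4.5: p = -6.875 < 0 → [-4.5, -4]
midpoint -4.25: p = -2.4531 < 0 → [-4.25, -4]
midpoint -4.125: p = -0.6113 < 0 → [-4.125, -4]
midpoint -4.0625: p = 0.2224 > 0 → [-4.125, -4.0625]

-4.0625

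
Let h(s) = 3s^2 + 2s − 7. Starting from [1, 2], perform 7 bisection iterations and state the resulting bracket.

[1.2265625, 1.234375]

s = 1.5 gives h = 2.75, positive; keep [1, 1.5]
s = 1.25 gives h = 0.1875, positive; keep [1, 1.25]
s = 1.125 gives h = -0.953125, negative; keep [1.125, 1.25]
s = 1.1875 gives h = -0.3945, negative; keep [1.1875, 1.25]
s = 1.21875 gives h = -0.1064, negative; keep [1.21875, 1.25]
s = 1.234375 gives h = 0.0398, positive; keep [1.21875, 1.234375]
s = 1.2265625 gives h = -0.0335, negative; keep [1.2265625, 1.234375]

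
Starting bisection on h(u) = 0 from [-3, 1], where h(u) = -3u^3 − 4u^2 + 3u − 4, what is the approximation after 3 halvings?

-2.5

h(-1) = -8 < 0, so the root lies in [-3, -1]
h(-2) = -2 < 0, so the root lies in [-3, -2]
h(-2.5) = 10.375 > 0, so the root lies in [-2.5, -2]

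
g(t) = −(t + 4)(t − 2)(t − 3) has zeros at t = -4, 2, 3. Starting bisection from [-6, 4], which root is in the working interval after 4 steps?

m = -1, g(m) = -36 (−); new bracket [-6, -1]
m = -3.5, g(m) = -17.875 (−); new bracket [-6, -3.5]
m = -4.75, g(m) = 39.234375 (+); new bracket [-4.75, -3.5]
m = -4.125, g(m) = 5.4551 (+); new bracket [-4.125, -3.5]

-4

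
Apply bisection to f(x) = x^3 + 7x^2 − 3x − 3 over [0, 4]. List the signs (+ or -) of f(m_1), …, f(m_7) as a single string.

midpoint 2: f = 27 > 0 → [0, 2]
midpoint 1: f = 2 > 0 → [0, 1]
midpoint 0.5: f = -2.625 < 0 → [0.5, 1]
midpoint 0.75: f = -0.8906 < 0 → [0.75, 1]
midpoint 0.875: f = 0.4043 > 0 → [0.75, 0.875]
midpoint 0.8125: f = -0.28 < 0 → [0.8125, 0.875]
midpoint 0.84375: f = 0.0528 > 0 → [0.8125, 0.84375]

++--+-+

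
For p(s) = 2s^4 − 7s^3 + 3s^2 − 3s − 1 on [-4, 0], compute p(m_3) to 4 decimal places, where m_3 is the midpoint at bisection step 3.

m = -2, p(m) = 105 (+); new bracket [-2, 0]
m = -1, p(m) = 14 (+); new bracket [-1, 0]
m = -0.5, p(m) = 2.25 (+); new bracket [-0.5, 0]

2.2500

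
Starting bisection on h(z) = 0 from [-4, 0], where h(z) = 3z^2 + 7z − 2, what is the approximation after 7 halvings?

h(-2) = -4 < 0, so the root lies in [-4, -2]
h(-3) = 4 > 0, so the root lies in [-3, -2]
h(-2.5) = -0.75 < 0, so the root lies in [-3, -2.5]
h(-2.75) = 1.4375 > 0, so the root lies in [-2.75, -2.5]
h(-2.625) = 0.2969 > 0, so the root lies in [-2.625, -2.5]
h(-2.5625) = -0.2383 < 0, so the root lies in [-2.625, -2.5625]
h(-2.59375) = 0.0264 > 0, so the root lies in [-2.59375, -2.5625]

-2.59375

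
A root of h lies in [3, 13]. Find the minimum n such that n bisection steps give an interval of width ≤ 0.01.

10

Width after n steps is 10/2^n. Need 2^n ≥ 10/0.01 = 1000.
2^9 = 512 < 1000 ≤ 2^10 = 1024, so n = 10.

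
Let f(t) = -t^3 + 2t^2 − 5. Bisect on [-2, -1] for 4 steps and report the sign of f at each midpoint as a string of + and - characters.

midpoint -1.5: f = 2.875 > 0 → [-1.5, -1]
midpoint -1.25: f = 0.078125 > 0 → [-1.25, -1]
midpoint -1.125: f = -1.044922 < 0 → [-1.25, -1.125]
midpoint -1.1875: f = -0.5051 < 0 → [-1.25, -1.1875]

++--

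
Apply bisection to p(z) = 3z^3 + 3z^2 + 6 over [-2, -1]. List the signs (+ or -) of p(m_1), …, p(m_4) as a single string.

p(-1.5) = 2.625 > 0, so the root lies in [-2, -1.5]
p(-1.75) = -0.890625 < 0, so the root lies in [-1.75, -1.5]
p(-1.625) = 1.048828 > 0, so the root lies in [-1.75, -1.625]
p(-1.6875) = 0.1267 > 0, so the root lies in [-1.75, -1.6875]

+-++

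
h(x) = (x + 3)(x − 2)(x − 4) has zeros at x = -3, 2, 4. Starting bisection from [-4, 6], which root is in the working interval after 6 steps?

-3

h(1) = 12 > 0, so the root lies in [-4, 1]
h(-1.5) = 28.875 > 0, so the root lies in [-4, -1.5]
h(-2.75) = 8.015625 > 0, so the root lies in [-4, -2.75]
h(-3.375) = -14.8652 < 0, so the root lies in [-3.375, -2.75]
h(-3.0625) = -2.2346 < 0, so the root lies in [-3.0625, -2.75]
h(-2.90625) = 3.1766 > 0, so the root lies in [-3.0625, -2.90625]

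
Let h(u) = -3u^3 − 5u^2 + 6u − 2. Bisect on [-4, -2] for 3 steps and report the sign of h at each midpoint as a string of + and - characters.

+-+

u = -3 gives h = 16, positive; keep [-3, -2]
u = -2.5 gives h = -1.375, negative; keep [-3, -2.5]
u = -2.75 gives h = 6.078125, positive; keep [-2.75, -2.5]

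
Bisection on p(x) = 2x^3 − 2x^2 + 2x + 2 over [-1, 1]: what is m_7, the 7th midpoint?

midpoint 0: p = 2 > 0 → [-1, 0]
midpoint -0.5: p = 0.25 > 0 → [-1, -0.5]
midpoint -0.75: p = -1.46875 < 0 → [-0.75, -0.5]
midpoint -0.625: p = -0.5195 < 0 → [-0.625, -0.5]
midpoint -0.5625: p = -0.1138 < 0 → [-0.5625, -0.5]
midpoint -0.53125: p = 0.0732 > 0 → [-0.5625, -0.53125]
midpoint -0.546875: p = -0.019 < 0 → [-0.546875, -0.53125]

-0.546875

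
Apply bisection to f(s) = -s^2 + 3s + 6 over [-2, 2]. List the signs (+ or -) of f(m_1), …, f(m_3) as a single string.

midpoint 0: f = 6 > 0 → [-2, 0]
midpoint -1: f = 2 > 0 → [-2, -1]
midpoint -1.5: f = -0.75 < 0 → [-1.5, -1]

++-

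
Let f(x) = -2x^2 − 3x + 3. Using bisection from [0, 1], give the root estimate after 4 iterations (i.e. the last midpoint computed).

0.6875

f(0.5) = 1 > 0, so the root lies in [0.5, 1]
f(0.75) = -0.375 < 0, so the root lies in [0.5, 0.75]
f(0.625) = 0.34375 > 0, so the root lies in [0.625, 0.75]
f(0.6875) = -0.0078 < 0, so the root lies in [0.625, 0.6875]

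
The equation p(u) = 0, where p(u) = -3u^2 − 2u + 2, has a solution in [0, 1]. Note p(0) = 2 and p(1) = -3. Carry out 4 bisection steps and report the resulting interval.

[0.5, 0.5625]

u = 0.5 gives p = 0.25, positive; keep [0.5, 1]
u = 0.75 gives p = -1.1875, negative; keep [0.5, 0.75]
u = 0.625 gives p = -0.421875, negative; keep [0.5, 0.625]
u = 0.5625 gives p = -0.0742, negative; keep [0.5, 0.5625]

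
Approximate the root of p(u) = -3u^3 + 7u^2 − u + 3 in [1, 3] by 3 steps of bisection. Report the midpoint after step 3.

midpoint 2: p = 5 > 0 → [2, 3]
midpoint 2.5: p = -2.625 < 0 → [2, 2.5]
midpoint 2.25: p = 2.015625 > 0 → [2.25, 2.5]

2.25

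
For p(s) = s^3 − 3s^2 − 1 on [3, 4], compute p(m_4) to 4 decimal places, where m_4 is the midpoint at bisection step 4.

s = 3.5 gives p = 5.125, positive; keep [3, 3.5]
s = 3.25 gives p = 1.640625, positive; keep [3, 3.25]
s = 3.125 gives p = 0.220703, positive; keep [3, 3.125]
s = 3.0625 gives p = -0.4138, negative; keep [3.0625, 3.125]

-0.4138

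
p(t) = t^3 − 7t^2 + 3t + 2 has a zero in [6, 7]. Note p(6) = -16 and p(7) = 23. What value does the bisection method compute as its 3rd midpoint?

6.375

m = 6.5, p(m) = 0.375 (+); new bracket [6, 6.5]
m = 6.25, p(m) = -8.546875 (−); new bracket [6.25, 6.5]
m = 6.375, p(m) = -4.275391 (−); new bracket [6.375, 6.5]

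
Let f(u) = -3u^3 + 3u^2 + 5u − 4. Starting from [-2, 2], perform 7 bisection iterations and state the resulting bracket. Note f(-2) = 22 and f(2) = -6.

[-1.25, -1.21875]

midpoint 0: f = -4 < 0 → [-2, 0]
midpoint -1: f = -3 < 0 → [-2, -1]
midpoint -1.5: f = 5.375 > 0 → [-1.5, -1]
midpoint -1.25: f = 0.2969 > 0 → [-1.25, -1]
midpoint -1.125: f = -1.5566 < 0 → [-1.25, -1.125]
midpoint -1.1875: f = -0.6833 < 0 → [-1.25, -1.1875]
midpoint -1.21875: f = -0.2069 < 0 → [-1.25, -1.21875]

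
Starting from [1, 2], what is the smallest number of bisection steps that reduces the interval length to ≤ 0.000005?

18

Width after n steps is 1/2^n. Need 2^n ≥ 1/0.000005 = 200000.
2^17 = 131072 < 200000 ≤ 2^18 = 262144, so n = 18.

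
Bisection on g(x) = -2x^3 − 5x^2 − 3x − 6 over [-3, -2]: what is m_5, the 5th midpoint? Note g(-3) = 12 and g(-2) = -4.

-2.40625

midpoint -2.5: g = 1.5 > 0 → [-2.5, -2]
midpoint -2.25: g = -1.78125 < 0 → [-2.5, -2.25]
midpoint -2.375: g = -0.285156 < 0 → [-2.5, -2.375]
midpoint -2.4375: g = 0.5698 > 0 → [-2.4375, -2.375]
midpoint -2.40625: g = 0.1331 > 0 → [-2.40625, -2.375]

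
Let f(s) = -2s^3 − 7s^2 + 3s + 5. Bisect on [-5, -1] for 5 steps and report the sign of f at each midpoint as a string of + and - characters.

s = -3 gives f = -13, negative; keep [-5, -3]
s = -4 gives f = 9, positive; keep [-4, -3]
s = -3.5 gives f = -5.5, negative; keep [-4, -3.5]
s = -3.75 gives f = 0.7812, positive; keep [-3.75, -3.5]
s = -3.625 gives f = -2.5898, negative; keep [-3.75, -3.625]

-+-+-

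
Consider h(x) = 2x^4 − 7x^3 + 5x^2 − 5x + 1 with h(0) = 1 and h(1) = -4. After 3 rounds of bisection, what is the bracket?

h(0.5) = -1 < 0, so the root lies in [0, 0.5]
h(0.25) = -0.039062 < 0, so the root lies in [0, 0.25]
h(0.125) = 0.439941 > 0, so the root lies in [0.125, 0.25]

[0.125, 0.25]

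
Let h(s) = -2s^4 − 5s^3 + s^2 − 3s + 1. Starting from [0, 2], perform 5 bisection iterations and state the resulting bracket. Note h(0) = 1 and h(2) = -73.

[0.25, 0.3125]

midpoint 1: h = -8 < 0 → [0, 1]
midpoint 0.5: h = -1 < 0 → [0, 0.5]
midpoint 0.25: h = 0.226562 > 0 → [0.25, 0.5]
midpoint 0.375: h = -0.2876 < 0 → [0.25, 0.375]
midpoint 0.3125: h = -0.0115 < 0 → [0.25, 0.3125]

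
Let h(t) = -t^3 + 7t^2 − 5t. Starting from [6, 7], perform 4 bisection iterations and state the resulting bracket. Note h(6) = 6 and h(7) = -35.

t = 6.5 gives h = -11.375, negative; keep [6, 6.5]
t = 6.25 gives h = -1.953125, negative; keep [6, 6.25]
t = 6.125 gives h = 2.201172, positive; keep [6.125, 6.25]
t = 6.1875 gives h = 0.1692, positive; keep [6.1875, 6.25]

[6.1875, 6.25]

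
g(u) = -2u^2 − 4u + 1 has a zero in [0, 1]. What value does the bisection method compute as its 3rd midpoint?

g(0.5) = -1.5 < 0, so the root lies in [0, 0.5]
g(0.25) = -0.125 < 0, so the root lies in [0, 0.25]
g(0.125) = 0.46875 > 0, so the root lies in [0.125, 0.25]

0.125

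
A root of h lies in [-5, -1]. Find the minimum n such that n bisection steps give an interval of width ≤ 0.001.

12

Width after n steps is 4/2^n. Need 2^n ≥ 4/0.001 = 4000.
2^11 = 2048 < 4000 ≤ 2^12 = 4096, so n = 12.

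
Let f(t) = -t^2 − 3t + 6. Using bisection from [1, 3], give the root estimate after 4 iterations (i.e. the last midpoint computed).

1.375

midpoint 2: f = -4 < 0 → [1, 2]
midpoint 1.5: f = -0.75 < 0 → [1, 1.5]
midpoint 1.25: f = 0.6875 > 0 → [1.25, 1.5]
midpoint 1.375: f = -0.0156 < 0 → [1.25, 1.375]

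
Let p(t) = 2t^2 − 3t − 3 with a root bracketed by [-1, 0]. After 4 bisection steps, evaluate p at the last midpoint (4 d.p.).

0.0078

t = -0.5 gives p = -1, negative; keep [-1, -0.5]
t = -0.75 gives p = 0.375, positive; keep [-0.75, -0.5]
t = -0.625 gives p = -0.34375, negative; keep [-0.75, -0.625]
t = -0.6875 gives p = 0.0078, positive; keep [-0.6875, -0.625]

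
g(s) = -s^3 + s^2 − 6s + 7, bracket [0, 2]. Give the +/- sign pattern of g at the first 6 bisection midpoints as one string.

+--+--

midpoint 1: g = 1 > 0 → [1, 2]
midpoint 1.5: g = -3.125 < 0 → [1, 1.5]
midpoint 1.25: g = -0.890625 < 0 → [1, 1.25]
midpoint 1.125: g = 0.0918 > 0 → [1.125, 1.25]
midpoint 1.1875: g = -0.3894 < 0 → [1.125, 1.1875]
midpoint 1.15625: g = -0.1464 < 0 → [1.125, 1.15625]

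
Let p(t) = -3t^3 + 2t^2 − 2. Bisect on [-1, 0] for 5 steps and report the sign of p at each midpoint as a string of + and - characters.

m = -0.5, p(m) = -1.125 (−); new bracket [-1, -0.5]
m = -0.75, p(m) = 0.390625 (+); new bracket [-0.75, -0.5]
m = -0.625, p(m) = -0.486328 (−); new bracket [-0.75, -0.625]
m = -0.6875, p(m) = -0.0798 (−); new bracket [-0.75, -0.6875]
m = -0.71875, p(m) = 0.1471 (+); new bracket [-0.71875, -0.6875]

-+--+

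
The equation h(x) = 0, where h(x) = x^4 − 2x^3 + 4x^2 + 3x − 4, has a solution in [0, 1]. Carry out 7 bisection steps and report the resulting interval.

[0.75, 0.7578125]

h(0.5) = -1.6875 < 0, so the root lies in [0.5, 1]
h(0.75) = -0.027344 < 0, so the root lies in [0.75, 1]
h(0.875) = 0.933838 > 0, so the root lies in [0.75, 0.875]
h(0.8125) = 0.4412 > 0, so the root lies in [0.75, 0.8125]
h(0.78125) = 0.204 > 0, so the root lies in [0.75, 0.78125]
h(0.765625) = 0.0876 > 0, so the root lies in [0.75, 0.765625]
h(0.7578125) = 0.03 > 0, so the root lies in [0.75, 0.7578125]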